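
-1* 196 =-196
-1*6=-6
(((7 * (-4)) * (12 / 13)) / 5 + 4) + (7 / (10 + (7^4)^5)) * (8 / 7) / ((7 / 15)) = -3265345051563814004 / 2792729320416420385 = -1.17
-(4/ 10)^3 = -8/ 125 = -0.06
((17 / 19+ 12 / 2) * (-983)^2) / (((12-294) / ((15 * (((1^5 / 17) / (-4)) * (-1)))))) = -632919295 / 121448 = -5211.44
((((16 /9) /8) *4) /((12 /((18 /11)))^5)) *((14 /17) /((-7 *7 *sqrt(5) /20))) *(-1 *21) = 162 *sqrt(5) /2737867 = 0.00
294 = 294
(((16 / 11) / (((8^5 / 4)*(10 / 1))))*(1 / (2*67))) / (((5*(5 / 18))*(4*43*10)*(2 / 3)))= 27 / 324515840000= 0.00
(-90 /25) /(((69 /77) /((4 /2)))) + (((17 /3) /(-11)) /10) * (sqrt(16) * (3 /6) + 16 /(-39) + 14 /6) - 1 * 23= -1027381 /32890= -31.24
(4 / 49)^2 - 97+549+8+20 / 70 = 1105162 / 2401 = 460.29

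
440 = 440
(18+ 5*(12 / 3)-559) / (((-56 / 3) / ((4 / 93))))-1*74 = -31595 / 434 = -72.80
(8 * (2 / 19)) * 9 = 144 / 19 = 7.58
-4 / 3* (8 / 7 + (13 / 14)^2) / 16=-131 / 784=-0.17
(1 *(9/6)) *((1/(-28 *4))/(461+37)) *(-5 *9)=45/37184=0.00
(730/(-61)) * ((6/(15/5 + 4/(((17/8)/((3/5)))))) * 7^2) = -6080900/7137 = -852.02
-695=-695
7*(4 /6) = 14 /3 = 4.67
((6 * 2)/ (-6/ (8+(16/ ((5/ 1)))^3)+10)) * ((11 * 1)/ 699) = 112112/ 5849465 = 0.02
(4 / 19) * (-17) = -3.58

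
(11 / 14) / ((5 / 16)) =88 / 35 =2.51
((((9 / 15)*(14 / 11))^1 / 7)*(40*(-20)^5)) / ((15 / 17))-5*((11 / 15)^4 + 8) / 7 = -12337924616051 / 779625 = -15825460.47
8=8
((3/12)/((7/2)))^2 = 1/196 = 0.01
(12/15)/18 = 2/45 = 0.04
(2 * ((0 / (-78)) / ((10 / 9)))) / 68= 0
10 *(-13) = -130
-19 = -19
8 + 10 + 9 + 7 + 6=40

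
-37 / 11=-3.36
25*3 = 75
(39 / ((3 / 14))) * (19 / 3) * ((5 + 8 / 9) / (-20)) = -91637 / 270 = -339.40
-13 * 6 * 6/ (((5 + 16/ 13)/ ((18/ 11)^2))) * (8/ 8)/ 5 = -24336/ 605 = -40.22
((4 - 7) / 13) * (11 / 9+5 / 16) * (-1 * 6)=2.12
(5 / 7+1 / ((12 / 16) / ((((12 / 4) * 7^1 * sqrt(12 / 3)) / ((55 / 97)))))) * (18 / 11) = 689382 / 4235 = 162.78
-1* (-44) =44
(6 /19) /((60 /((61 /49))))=61 /9310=0.01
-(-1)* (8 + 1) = 9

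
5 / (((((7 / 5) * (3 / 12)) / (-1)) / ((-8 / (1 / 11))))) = 8800 / 7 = 1257.14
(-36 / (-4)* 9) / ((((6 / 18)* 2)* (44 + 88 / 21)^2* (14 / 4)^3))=2187 / 1792252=0.00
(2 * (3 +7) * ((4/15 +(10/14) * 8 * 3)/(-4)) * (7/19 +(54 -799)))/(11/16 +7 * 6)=137933568/90839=1518.44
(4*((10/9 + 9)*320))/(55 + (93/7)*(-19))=-407680/6219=-65.55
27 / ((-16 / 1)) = -27 / 16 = -1.69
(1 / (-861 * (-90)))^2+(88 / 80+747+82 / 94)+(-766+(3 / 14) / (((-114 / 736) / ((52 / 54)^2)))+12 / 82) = -32466667069159 / 1787399063100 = -18.16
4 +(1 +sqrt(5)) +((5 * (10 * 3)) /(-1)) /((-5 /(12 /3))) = sqrt(5) +125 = 127.24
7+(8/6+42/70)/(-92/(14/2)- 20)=833/120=6.94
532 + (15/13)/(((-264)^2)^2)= 11198231396357/21049307136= 532.00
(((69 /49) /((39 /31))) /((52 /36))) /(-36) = -713 /33124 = -0.02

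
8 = 8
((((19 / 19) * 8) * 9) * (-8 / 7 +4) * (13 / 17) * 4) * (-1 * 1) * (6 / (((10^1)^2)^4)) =-351 / 9296875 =-0.00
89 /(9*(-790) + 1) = -89 /7109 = -0.01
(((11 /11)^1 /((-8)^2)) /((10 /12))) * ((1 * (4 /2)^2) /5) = 3 /200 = 0.02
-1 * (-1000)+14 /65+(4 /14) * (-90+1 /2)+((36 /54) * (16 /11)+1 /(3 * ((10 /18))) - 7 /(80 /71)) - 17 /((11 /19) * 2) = 229505917 /240240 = 955.32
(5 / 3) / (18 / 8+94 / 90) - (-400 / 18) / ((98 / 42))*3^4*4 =12810900 / 4151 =3086.22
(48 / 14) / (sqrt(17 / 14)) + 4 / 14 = 3.40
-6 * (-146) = 876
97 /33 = 2.94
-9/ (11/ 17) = -153/ 11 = -13.91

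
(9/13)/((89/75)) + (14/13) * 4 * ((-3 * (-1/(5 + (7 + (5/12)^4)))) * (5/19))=4749509385/5483813231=0.87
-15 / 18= -5 / 6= -0.83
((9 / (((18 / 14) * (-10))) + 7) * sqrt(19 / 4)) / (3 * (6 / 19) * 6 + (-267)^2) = 133 * sqrt(19) / 3010220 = 0.00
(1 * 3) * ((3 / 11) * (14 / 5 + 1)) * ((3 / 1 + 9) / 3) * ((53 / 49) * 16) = 580032 / 2695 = 215.23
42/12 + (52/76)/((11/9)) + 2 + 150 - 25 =131.06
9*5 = 45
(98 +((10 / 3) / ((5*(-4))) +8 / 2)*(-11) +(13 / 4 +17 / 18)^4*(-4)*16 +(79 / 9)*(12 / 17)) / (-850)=8810380919 / 379225800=23.23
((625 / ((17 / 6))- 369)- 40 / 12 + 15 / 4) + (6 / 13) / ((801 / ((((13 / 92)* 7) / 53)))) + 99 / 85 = -5416123469 / 36886940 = -146.83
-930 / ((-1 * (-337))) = -930 / 337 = -2.76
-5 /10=-1 /2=-0.50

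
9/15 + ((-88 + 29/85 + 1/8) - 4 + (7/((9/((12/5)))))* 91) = 161023/2040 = 78.93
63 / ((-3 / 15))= -315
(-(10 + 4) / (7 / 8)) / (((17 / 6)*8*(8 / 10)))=-15 / 17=-0.88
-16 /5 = -3.20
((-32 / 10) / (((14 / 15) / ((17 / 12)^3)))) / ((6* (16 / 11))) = -54043 / 48384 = -1.12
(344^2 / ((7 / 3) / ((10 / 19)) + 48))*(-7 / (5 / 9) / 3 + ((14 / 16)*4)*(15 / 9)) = 5798464 / 1573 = 3686.25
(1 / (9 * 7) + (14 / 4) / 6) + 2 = 655 / 252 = 2.60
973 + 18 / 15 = 4871 / 5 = 974.20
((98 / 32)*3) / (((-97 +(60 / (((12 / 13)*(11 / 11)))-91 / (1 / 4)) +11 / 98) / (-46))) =165669 / 155188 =1.07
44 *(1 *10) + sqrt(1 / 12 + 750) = sqrt(27003) / 6 + 440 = 467.39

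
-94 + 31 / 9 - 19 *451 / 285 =-5428 / 45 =-120.62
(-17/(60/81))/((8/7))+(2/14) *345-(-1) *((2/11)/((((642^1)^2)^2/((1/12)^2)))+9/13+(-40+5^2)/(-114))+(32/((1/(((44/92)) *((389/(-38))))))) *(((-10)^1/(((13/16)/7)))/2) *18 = 3250599618767657058306799/26752115296705518720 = 121508.13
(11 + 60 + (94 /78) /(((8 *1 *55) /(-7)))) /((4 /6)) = 1218031 /11440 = 106.47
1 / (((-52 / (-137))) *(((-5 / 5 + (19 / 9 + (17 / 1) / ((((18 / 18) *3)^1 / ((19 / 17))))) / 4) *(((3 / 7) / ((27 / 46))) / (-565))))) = -8777727 / 4784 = -1834.81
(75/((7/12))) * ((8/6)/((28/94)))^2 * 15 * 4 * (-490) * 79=-41882640000/7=-5983234285.71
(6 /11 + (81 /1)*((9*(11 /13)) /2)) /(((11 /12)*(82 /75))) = 19882125 /64493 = 308.28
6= 6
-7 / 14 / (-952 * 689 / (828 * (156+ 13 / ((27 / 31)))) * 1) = 8165 / 75684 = 0.11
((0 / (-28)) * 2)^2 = 0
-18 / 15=-6 / 5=-1.20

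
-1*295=-295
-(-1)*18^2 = 324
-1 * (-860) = 860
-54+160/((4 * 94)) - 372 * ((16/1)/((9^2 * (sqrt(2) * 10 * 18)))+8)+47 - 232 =-151085/47 - 248 * sqrt(2)/1215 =-3214.86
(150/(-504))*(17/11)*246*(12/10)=-10455/77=-135.78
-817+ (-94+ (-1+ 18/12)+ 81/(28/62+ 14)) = -405393/448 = -904.90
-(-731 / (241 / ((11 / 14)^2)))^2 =-7823579401 / 2231239696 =-3.51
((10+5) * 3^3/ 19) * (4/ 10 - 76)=-30618/ 19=-1611.47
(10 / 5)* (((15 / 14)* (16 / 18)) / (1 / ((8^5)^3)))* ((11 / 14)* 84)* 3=92886742314516480 / 7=13269534616359497.14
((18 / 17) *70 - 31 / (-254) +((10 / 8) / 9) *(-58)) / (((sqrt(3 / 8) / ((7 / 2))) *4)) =2250542 *sqrt(6) / 58293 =94.57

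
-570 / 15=-38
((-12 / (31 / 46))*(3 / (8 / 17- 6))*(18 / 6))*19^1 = 802332 / 1457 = 550.67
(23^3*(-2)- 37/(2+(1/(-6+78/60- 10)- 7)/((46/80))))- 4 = -846788627/34798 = -24334.41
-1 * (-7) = 7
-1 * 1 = -1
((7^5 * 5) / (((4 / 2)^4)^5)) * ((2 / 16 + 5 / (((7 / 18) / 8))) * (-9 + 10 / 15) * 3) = -1730820875 / 8388608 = -206.33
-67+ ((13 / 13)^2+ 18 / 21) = -456 / 7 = -65.14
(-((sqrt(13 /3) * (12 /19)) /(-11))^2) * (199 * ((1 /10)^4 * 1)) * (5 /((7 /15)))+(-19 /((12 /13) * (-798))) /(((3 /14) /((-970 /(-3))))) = 48192751529 /1238356350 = 38.92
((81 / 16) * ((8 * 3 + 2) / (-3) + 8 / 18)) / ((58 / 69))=-22977 / 464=-49.52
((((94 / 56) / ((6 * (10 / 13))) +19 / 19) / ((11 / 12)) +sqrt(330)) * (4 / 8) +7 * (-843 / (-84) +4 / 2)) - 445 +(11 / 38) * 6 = -20965921 / 58520 +sqrt(330) / 2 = -349.19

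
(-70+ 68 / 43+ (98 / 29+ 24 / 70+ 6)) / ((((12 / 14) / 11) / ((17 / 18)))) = -711.42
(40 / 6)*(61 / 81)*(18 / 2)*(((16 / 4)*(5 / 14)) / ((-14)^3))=-1525 / 64827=-0.02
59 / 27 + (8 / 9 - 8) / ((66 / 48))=-887 / 297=-2.99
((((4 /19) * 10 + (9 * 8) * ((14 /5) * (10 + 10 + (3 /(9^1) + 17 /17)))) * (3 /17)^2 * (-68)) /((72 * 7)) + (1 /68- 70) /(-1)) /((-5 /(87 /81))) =-68068307 /6104700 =-11.15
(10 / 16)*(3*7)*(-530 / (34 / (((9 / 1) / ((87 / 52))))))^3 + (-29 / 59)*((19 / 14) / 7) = -5361531002987489507 / 692817493774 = -7738735.02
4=4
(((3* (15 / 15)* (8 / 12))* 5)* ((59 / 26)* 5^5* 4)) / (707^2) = 3687500 / 6498037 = 0.57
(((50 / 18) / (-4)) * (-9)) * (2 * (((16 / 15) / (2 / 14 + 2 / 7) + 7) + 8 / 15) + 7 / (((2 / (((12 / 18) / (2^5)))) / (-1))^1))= 124.82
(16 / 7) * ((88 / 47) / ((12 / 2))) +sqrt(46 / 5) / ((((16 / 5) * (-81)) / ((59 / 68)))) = 704 / 987 - 59 * sqrt(230) / 88128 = 0.70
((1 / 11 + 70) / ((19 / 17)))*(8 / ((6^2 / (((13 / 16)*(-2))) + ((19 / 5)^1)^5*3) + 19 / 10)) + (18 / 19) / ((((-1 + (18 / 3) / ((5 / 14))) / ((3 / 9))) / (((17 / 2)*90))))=49014719437650 / 3161692991567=15.50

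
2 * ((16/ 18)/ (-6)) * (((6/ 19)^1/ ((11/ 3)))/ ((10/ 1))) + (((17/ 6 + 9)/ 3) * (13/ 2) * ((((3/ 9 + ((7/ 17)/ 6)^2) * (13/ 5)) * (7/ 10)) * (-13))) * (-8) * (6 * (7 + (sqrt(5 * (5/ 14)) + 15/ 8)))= 548606279 * sqrt(14)/ 156060 + 56985378353927/ 652330800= 100509.82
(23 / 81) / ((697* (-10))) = -23 / 564570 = -0.00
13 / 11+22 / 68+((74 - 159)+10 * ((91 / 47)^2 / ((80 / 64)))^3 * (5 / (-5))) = -35600100760673827 / 100785663326150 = -353.23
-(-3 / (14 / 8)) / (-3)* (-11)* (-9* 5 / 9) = -31.43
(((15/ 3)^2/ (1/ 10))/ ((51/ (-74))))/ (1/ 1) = -18500/ 51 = -362.75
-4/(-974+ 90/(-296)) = 592/144197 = 0.00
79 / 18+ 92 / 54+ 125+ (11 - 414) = -14683 / 54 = -271.91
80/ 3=26.67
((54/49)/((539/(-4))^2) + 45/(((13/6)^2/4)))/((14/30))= 82.16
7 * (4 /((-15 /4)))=-112 /15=-7.47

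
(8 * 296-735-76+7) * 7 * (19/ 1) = 208012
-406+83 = -323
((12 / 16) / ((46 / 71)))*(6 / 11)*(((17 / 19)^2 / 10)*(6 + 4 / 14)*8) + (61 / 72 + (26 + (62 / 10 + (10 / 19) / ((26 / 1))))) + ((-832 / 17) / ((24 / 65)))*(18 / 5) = -408370702895 / 924821352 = -441.57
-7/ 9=-0.78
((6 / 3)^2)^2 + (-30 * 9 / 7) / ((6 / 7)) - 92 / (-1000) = -7227 / 250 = -28.91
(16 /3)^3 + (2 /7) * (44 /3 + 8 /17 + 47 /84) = 156.19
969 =969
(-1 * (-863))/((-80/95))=-16397/16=-1024.81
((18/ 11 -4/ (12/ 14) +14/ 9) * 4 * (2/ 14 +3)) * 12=-4672/ 21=-222.48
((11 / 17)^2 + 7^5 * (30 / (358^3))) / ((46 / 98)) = 139589358629 / 152491193332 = 0.92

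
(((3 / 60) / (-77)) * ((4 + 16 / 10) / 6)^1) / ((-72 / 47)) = 47 / 118800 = 0.00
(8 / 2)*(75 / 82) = 150 / 41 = 3.66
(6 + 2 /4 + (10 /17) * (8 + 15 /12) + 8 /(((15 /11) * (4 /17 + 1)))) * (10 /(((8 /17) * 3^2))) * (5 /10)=89377 /4536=19.70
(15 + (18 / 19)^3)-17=-7886 / 6859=-1.15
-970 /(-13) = 970 /13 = 74.62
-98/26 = -49/13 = -3.77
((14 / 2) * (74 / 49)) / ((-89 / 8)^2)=0.09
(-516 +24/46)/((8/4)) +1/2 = -11833/46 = -257.24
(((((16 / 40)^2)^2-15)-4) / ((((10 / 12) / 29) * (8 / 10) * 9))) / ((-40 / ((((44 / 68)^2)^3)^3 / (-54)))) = -637372241066808940287397 / 37970328020582857475724300000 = -0.00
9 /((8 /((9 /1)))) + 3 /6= 85 /8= 10.62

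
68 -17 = 51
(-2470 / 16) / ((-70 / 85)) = 20995 / 112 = 187.46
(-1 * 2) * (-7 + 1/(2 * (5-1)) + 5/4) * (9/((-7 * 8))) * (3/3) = -405/224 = -1.81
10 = 10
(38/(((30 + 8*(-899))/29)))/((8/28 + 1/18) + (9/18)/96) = -2221632/5002657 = -0.44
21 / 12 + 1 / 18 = 65 / 36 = 1.81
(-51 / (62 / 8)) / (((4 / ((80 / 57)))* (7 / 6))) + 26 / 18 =-19841 / 37107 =-0.53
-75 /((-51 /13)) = 325 /17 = 19.12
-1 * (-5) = 5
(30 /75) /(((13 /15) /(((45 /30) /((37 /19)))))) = 171 /481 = 0.36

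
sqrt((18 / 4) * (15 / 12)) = 3 * sqrt(10) / 4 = 2.37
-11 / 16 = -0.69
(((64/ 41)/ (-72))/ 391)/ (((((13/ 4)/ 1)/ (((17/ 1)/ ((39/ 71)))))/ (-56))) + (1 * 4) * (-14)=-240835672/ 4302909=-55.97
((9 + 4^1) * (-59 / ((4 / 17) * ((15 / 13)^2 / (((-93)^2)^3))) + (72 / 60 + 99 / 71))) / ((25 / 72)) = -202449647837787970698 / 44375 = -4562245585076912.02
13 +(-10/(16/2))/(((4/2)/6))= 37/4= 9.25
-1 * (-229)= 229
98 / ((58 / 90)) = 4410 / 29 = 152.07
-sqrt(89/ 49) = -1.35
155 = 155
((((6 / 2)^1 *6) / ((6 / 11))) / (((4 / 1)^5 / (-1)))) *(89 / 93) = -979 / 31744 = -0.03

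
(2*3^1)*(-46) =-276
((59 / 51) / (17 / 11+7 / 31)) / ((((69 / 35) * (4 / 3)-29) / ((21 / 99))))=-448105 / 85296276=-0.01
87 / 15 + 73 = 394 / 5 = 78.80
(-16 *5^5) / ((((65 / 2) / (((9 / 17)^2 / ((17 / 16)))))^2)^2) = -0.00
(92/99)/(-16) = -0.06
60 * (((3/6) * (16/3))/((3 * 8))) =20/3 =6.67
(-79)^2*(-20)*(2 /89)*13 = -3245320 /89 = -36464.27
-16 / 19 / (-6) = 0.14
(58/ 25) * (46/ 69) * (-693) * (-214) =5734344/ 25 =229373.76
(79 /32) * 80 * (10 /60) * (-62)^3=-23534890 /3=-7844963.33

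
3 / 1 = 3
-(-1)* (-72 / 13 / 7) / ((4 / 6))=-108 / 91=-1.19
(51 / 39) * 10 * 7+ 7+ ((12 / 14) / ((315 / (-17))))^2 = 692043253 / 7022925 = 98.54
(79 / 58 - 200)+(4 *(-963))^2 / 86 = 429803813 / 2494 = 172335.13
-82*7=-574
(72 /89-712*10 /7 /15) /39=-125224 /72891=-1.72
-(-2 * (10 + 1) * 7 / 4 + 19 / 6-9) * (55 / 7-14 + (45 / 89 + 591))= 6928939 / 267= 25951.08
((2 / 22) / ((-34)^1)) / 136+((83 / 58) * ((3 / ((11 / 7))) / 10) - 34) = -248744757 / 7375280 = -33.73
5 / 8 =0.62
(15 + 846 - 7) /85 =854 /85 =10.05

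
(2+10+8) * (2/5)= 8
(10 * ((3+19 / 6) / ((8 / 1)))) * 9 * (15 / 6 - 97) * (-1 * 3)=314685 / 16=19667.81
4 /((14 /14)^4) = 4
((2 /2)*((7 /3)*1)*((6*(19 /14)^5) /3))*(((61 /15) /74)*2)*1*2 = 151042039 /31981320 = 4.72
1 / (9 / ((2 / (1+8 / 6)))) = 2 / 21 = 0.10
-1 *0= 0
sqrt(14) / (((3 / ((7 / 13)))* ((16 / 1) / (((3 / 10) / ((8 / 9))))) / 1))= 63* sqrt(14) / 16640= 0.01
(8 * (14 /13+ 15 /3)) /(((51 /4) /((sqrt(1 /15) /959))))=2528 * sqrt(15) /9537255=0.00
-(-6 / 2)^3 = 27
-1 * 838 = -838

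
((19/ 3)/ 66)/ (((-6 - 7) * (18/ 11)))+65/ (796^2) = -2941231/ 667197648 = -0.00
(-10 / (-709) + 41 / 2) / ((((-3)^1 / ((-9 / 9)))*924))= 29089 / 3930696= 0.01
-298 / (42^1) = -149 / 21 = -7.10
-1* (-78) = 78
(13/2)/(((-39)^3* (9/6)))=-1/13689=-0.00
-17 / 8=-2.12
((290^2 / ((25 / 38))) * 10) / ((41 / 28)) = 35792960 / 41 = 872999.02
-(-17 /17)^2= -1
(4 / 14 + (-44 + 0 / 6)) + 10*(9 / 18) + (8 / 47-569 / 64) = -998785 / 21056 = -47.43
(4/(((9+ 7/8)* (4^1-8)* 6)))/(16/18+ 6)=-6/2449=-0.00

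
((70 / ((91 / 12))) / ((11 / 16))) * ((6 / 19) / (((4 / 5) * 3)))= 4800 / 2717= 1.77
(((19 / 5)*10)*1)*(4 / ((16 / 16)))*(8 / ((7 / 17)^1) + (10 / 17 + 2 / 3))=1122368 / 357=3143.89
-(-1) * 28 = 28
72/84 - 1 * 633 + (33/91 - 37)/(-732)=-21052483/33306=-632.09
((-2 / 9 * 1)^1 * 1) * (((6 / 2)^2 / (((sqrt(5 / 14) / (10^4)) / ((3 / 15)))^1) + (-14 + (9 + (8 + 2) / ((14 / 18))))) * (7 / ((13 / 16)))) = -89600 * sqrt(70) / 13 -1760 / 117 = -57680.23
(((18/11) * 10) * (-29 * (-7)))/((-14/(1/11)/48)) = -125280/121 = -1035.37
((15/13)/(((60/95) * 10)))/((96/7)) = 133/9984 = 0.01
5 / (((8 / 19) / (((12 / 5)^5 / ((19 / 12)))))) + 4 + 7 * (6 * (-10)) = 113248 / 625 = 181.20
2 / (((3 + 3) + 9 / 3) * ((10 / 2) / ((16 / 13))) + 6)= 32 / 681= 0.05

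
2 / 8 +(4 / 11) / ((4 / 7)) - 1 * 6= -225 / 44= -5.11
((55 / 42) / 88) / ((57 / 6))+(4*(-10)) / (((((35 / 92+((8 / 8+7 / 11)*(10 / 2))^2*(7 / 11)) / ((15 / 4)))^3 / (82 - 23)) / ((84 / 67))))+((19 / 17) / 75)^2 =-5415558204814396456377407039 / 2758208572240762081539735000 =-1.96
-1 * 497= -497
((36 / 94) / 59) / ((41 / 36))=648 / 113693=0.01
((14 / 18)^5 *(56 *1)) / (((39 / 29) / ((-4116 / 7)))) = -5349735328 / 767637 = -6969.10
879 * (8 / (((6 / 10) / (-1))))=-11720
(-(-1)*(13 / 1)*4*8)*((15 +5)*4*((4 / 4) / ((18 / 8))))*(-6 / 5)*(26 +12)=-2023424 / 3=-674474.67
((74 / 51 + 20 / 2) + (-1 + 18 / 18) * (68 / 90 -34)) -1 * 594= -29710 / 51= -582.55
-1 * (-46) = 46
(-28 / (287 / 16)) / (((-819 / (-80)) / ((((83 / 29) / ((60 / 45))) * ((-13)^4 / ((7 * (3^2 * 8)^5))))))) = -911755 / 1321057454976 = -0.00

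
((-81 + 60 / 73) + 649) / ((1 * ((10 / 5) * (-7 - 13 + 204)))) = 10381 / 6716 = 1.55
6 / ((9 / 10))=6.67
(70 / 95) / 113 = 14 / 2147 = 0.01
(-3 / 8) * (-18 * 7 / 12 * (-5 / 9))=-35 / 16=-2.19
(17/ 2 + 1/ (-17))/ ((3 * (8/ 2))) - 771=-314281/ 408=-770.30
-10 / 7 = -1.43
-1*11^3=-1331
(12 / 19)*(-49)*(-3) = 1764 / 19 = 92.84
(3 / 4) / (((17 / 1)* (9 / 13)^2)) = 169 / 1836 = 0.09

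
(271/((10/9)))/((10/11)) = 26829/100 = 268.29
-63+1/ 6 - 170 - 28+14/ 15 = -259.90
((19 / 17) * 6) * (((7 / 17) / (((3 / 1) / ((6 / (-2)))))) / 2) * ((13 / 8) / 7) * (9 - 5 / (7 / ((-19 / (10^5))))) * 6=-2801022237 / 161840000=-17.31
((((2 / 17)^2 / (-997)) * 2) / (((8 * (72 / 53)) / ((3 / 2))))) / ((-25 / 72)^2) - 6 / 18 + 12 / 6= 900398453 / 540249375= 1.67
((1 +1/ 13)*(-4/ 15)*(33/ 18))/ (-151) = 308/ 88335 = 0.00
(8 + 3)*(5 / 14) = 55 / 14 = 3.93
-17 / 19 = -0.89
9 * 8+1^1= 73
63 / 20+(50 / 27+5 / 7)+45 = 191707 / 3780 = 50.72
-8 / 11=-0.73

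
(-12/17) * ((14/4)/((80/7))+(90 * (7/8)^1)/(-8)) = 2289/340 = 6.73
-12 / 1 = -12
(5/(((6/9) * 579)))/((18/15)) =25/2316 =0.01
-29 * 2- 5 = -63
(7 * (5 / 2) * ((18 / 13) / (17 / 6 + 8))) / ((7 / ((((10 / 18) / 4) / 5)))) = 3 / 338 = 0.01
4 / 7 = 0.57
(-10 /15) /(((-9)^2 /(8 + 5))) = -26 /243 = -0.11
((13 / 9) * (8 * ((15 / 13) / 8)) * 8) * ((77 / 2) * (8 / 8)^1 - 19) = 260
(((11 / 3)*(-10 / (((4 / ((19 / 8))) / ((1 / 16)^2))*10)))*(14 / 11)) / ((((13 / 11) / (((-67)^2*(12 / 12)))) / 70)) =-2877.85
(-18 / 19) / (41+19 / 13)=-0.02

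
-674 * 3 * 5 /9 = -3370 /3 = -1123.33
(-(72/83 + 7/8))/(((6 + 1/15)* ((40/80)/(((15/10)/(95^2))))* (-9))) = 89/8389640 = 0.00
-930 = -930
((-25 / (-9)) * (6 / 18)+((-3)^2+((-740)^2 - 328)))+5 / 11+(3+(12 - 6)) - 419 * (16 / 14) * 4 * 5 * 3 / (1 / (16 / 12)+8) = 7916945348 / 14553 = 544007.79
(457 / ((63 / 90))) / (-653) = -4570 / 4571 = -1.00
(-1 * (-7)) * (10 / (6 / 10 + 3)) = 175 / 9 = 19.44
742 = 742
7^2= 49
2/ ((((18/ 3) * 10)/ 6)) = 1/ 5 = 0.20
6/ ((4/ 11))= 33/ 2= 16.50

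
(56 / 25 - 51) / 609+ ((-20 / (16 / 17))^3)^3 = -3526368007162087131661 / 3991142400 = -883548531659.03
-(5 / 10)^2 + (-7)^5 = -67229 / 4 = -16807.25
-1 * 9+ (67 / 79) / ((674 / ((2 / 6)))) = -1437575 / 159738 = -9.00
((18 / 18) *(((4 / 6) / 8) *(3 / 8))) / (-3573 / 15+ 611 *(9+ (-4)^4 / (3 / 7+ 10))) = 365 / 236632064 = 0.00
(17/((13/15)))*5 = 1275/13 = 98.08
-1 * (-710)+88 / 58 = 20634 / 29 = 711.52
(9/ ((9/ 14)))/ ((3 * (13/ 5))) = 70/ 39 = 1.79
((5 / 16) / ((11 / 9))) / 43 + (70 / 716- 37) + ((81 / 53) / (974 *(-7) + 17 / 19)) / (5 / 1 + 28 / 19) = -426301274881073 / 11554031354800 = -36.90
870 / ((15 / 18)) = 1044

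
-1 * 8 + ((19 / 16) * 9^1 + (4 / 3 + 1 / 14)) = 4.09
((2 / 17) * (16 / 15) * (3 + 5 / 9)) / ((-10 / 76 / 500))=-778240 / 459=-1695.51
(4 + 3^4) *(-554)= -47090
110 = 110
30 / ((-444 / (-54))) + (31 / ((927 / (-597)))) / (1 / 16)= -3610333 / 11433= -315.78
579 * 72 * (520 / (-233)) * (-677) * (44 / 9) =71748568320 / 233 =307933769.61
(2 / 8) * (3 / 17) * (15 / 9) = 5 / 68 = 0.07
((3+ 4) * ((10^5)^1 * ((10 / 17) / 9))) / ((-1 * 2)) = -3500000 / 153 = -22875.82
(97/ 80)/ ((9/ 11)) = 1067/ 720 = 1.48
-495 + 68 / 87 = -42997 / 87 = -494.22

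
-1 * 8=-8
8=8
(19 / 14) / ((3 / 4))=38 / 21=1.81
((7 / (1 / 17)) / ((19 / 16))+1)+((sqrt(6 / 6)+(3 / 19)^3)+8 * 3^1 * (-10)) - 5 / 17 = -16100502 / 116603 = -138.08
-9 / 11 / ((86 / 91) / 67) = -54873 / 946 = -58.01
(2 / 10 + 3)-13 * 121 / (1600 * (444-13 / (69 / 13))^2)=4752571526627 / 1485180942400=3.20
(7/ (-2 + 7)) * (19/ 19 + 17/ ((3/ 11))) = 266/ 3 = 88.67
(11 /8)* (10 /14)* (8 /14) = 55 /98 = 0.56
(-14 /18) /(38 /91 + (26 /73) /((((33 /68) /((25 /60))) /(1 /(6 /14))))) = -0.69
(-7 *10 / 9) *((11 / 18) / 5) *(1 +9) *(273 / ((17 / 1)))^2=-6376370 / 2601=-2451.51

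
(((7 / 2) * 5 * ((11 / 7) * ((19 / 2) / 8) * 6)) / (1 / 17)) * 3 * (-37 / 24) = -1971915 / 128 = -15405.59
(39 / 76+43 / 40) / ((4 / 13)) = 15691 / 3040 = 5.16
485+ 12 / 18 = 1457 / 3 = 485.67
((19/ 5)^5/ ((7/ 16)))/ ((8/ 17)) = 84187366/ 21875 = 3848.57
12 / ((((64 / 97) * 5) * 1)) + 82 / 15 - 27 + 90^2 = 387941 / 48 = 8082.10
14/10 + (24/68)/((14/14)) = 149/85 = 1.75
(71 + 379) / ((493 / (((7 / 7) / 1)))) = 450 / 493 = 0.91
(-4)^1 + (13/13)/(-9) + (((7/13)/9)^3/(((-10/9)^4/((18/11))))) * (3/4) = -17882829859/4350060000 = -4.11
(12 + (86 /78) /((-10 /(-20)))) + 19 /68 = 38413 /2652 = 14.48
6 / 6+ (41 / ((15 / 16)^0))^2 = 1682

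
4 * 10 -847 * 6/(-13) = 5602/13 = 430.92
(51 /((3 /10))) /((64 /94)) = 3995 /16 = 249.69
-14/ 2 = -7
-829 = -829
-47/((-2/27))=1269/2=634.50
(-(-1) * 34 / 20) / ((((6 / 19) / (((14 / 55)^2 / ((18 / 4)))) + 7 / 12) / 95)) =902139 / 125771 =7.17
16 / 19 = 0.84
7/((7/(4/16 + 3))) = 13/4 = 3.25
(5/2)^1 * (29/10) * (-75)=-2175/4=-543.75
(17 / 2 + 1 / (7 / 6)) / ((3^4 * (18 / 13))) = 1703 / 20412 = 0.08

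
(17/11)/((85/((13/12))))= 13/660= 0.02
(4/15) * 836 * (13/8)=5434/15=362.27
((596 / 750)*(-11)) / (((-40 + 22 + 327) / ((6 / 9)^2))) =-13112 / 1042875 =-0.01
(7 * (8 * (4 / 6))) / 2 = 56 / 3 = 18.67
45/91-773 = -70298/91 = -772.51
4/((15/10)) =8/3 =2.67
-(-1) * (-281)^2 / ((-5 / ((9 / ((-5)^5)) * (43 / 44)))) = 30557907 / 687500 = 44.45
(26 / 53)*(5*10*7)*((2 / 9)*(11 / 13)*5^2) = 385000 / 477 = 807.13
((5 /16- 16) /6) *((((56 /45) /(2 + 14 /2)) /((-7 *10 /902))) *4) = 113201 /6075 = 18.63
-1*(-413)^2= -170569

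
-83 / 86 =-0.97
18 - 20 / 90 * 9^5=-13104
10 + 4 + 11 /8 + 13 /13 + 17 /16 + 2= 311 /16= 19.44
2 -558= -556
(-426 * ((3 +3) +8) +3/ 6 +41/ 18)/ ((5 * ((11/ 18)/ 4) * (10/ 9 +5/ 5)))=-3862872/ 1045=-3696.53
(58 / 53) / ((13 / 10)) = 580 / 689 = 0.84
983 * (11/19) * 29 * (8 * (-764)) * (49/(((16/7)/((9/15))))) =-123260220006/95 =-1297476000.06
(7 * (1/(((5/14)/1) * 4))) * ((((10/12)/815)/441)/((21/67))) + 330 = 609978667/1848420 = 330.00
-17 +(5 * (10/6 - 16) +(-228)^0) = -263/3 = -87.67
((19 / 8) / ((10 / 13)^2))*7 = 22477 / 800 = 28.10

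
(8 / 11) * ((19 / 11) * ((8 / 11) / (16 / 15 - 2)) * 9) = -82080 / 9317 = -8.81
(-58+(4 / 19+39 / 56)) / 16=-60747 / 17024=-3.57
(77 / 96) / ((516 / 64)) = 77 / 774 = 0.10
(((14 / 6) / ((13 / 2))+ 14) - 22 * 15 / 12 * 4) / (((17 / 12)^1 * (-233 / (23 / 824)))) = 42895 / 5303779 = 0.01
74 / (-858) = -37 / 429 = -0.09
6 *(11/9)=22/3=7.33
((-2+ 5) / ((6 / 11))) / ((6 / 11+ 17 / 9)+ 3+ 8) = 1089 / 2660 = 0.41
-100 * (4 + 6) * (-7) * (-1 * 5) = -35000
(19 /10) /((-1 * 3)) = -19 /30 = -0.63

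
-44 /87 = -0.51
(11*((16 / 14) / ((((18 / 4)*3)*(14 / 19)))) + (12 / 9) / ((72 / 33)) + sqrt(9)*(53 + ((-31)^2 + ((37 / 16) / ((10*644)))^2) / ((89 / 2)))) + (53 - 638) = -4583944170487511 / 12756615782400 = -359.34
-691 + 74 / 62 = -21384 / 31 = -689.81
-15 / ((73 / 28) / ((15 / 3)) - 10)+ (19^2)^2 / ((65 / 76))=13143269992 / 86255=152376.91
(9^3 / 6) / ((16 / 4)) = 243 / 8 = 30.38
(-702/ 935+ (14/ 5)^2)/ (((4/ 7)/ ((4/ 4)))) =12.41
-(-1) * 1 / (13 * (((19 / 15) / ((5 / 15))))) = 5 / 247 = 0.02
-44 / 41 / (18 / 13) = -286 / 369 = -0.78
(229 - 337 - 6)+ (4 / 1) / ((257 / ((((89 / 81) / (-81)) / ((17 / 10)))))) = -3267814586 / 28665009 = -114.00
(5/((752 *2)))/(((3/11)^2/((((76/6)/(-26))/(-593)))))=11495/313047072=0.00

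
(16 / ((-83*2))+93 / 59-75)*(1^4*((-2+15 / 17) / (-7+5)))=-3420266 / 83249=-41.08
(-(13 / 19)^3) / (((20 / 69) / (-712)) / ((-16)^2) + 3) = -6907789824 / 64698004489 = -0.11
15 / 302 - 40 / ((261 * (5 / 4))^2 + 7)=0.05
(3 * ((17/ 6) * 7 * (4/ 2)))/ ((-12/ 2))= -19.83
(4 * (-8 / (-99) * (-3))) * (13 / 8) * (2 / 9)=-104 / 297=-0.35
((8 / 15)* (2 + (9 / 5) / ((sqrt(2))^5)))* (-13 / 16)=-13 / 15 - 39* sqrt(2) / 400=-1.00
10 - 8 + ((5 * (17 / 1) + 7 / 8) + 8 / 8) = 711 / 8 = 88.88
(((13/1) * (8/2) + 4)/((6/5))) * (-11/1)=-1540/3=-513.33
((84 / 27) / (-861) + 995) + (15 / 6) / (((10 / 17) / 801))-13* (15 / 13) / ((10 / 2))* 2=19453295 / 4428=4393.25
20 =20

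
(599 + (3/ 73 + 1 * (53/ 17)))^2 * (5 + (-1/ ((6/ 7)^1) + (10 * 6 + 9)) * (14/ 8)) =552655502834643/ 12320648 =44856041.89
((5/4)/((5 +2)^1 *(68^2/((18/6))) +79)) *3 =0.00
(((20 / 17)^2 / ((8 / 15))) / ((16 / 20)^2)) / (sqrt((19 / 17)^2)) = 9375 / 2584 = 3.63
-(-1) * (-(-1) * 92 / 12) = 23 / 3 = 7.67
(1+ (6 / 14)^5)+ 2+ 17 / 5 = 6.41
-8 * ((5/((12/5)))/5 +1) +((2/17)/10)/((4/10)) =-1153/102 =-11.30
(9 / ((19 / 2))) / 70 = 9 / 665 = 0.01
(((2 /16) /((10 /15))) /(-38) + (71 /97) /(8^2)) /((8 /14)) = 5369 /471808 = 0.01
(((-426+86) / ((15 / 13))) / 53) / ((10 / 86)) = -38012 / 795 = -47.81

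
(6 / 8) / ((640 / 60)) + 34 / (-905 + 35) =1739 / 55680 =0.03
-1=-1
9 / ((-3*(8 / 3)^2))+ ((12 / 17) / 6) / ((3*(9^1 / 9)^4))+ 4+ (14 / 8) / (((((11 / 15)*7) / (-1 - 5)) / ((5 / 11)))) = 1061447 / 394944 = 2.69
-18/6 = -3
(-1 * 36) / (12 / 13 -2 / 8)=-1872 / 35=-53.49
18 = 18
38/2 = 19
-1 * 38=-38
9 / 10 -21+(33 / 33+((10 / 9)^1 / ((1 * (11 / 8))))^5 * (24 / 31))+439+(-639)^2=401665741994076607 / 982689718230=408741.17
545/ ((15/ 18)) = 654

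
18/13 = 1.38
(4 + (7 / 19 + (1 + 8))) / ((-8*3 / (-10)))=635 / 114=5.57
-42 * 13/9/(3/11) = -2002/9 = -222.44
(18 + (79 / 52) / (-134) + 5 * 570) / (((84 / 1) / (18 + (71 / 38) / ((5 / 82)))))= 18469346809 / 11120928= 1660.77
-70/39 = -1.79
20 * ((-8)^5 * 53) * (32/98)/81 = -555745280/3969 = -140021.49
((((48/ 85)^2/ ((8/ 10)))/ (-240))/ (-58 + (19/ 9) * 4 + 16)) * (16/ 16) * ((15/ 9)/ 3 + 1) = 84/ 1090975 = 0.00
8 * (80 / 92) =160 / 23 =6.96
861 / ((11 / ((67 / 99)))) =52.97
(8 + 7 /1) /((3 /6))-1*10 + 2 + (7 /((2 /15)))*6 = 337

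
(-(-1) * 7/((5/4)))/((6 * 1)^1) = 14/15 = 0.93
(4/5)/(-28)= -1/35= -0.03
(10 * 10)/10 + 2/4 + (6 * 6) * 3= 237/2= 118.50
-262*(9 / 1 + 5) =-3668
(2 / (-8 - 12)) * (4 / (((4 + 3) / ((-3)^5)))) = 486 / 35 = 13.89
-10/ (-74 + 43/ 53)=530/ 3879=0.14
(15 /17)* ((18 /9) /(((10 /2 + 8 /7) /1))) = 210 /731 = 0.29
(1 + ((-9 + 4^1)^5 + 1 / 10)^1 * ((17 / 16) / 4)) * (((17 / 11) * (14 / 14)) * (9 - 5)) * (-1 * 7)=63140567 / 1760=35875.32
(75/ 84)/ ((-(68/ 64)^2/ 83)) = -132800/ 2023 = -65.65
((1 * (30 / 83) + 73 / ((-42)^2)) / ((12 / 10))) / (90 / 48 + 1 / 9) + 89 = 155577022 / 1744743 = 89.17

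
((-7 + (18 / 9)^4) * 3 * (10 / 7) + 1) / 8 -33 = -1571 / 56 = -28.05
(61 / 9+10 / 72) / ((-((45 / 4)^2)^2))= -5312 / 12301875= -0.00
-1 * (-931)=931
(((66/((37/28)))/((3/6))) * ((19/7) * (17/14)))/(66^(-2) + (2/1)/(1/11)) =371444832/24820747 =14.97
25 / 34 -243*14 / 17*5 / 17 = -33595 / 578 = -58.12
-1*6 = -6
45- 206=-161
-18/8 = -9/4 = -2.25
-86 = -86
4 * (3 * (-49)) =-588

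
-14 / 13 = -1.08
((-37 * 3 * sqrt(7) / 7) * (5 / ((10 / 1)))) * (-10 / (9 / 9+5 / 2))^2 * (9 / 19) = -199800 * sqrt(7) / 6517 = -81.11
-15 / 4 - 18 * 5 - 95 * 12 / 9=-2645 / 12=-220.42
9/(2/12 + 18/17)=918/125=7.34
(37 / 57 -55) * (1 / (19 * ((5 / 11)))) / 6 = -17039 / 16245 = -1.05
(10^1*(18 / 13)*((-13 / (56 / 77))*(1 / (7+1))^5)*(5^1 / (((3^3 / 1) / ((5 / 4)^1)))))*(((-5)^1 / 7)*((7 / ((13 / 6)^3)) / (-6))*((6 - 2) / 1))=-20625 / 35995648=-0.00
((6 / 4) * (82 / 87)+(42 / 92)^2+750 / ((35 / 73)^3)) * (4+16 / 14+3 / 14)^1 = 10744798429725 / 294669928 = 36463.84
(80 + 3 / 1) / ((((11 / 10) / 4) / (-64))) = -212480 / 11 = -19316.36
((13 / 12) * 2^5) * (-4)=-416 / 3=-138.67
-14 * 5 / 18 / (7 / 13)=-65 / 9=-7.22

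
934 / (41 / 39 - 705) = -18213 / 13727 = -1.33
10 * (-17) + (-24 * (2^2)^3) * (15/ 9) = -2730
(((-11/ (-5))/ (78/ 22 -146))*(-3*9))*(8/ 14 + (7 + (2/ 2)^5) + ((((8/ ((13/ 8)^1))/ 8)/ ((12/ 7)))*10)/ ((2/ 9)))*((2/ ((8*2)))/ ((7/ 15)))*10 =55130625/ 1996358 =27.62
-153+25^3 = 15472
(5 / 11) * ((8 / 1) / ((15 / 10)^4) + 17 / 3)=2935 / 891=3.29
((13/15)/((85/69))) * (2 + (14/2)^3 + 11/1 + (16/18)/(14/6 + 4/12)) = 319631/1275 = 250.69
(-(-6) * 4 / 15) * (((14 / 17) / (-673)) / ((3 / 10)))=-224 / 34323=-0.01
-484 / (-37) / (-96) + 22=19415 / 888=21.86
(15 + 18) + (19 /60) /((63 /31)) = 33.16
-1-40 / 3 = -43 / 3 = -14.33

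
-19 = -19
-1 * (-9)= 9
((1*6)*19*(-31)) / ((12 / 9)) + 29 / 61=-323303 / 122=-2650.02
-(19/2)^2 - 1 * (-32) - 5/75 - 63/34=-61373/1020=-60.17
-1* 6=-6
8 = 8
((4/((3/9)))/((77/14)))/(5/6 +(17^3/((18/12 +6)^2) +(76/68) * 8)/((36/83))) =1652400/168752771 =0.01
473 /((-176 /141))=-6063 /16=-378.94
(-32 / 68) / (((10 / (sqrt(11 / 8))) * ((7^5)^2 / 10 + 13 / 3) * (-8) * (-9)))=-sqrt(22) / 172874878908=-0.00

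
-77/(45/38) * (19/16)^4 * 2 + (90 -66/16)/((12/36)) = -717863/737280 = -0.97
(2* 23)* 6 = 276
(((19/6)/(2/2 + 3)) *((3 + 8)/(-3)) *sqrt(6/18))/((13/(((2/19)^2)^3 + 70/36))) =-18112676857 *sqrt(3)/125151947856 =-0.25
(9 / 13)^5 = 59049 / 371293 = 0.16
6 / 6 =1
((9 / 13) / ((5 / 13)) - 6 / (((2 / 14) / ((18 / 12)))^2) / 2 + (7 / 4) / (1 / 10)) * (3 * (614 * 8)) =-22947636 / 5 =-4589527.20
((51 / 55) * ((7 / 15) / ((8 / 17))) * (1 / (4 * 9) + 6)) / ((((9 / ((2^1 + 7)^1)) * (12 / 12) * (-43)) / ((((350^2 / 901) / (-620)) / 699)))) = 204085 / 5046690528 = 0.00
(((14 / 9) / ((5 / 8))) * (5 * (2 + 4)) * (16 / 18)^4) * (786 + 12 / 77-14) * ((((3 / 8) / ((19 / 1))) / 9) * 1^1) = 974127104 / 12341241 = 78.93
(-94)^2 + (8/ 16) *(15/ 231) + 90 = 1374609/ 154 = 8926.03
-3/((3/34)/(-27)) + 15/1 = 933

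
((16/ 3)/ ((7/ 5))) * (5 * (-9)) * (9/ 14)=-5400/ 49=-110.20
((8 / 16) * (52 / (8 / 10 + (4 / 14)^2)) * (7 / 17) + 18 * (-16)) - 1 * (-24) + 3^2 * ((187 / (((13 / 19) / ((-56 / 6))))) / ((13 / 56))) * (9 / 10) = -138476119349 / 1551420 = -89257.66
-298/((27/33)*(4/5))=-8195/18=-455.28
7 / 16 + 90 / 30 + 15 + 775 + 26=819.44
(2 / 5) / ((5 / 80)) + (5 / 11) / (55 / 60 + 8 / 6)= 3268 / 495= 6.60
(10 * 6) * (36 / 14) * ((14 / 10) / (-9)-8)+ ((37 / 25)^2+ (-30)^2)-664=-4462917 / 4375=-1020.10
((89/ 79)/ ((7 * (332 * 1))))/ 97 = 89/ 17808812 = 0.00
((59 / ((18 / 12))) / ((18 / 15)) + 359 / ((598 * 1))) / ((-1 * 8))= -179641 / 43056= -4.17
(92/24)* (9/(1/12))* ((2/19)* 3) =2484/19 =130.74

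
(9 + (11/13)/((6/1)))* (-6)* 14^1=-9982/13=-767.85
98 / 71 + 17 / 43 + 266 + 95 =1107554 / 3053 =362.78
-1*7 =-7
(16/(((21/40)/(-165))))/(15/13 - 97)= 228800/4361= 52.47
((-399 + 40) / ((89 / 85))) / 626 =-30515 / 55714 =-0.55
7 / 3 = 2.33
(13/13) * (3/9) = 1/3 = 0.33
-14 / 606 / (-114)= 7 / 34542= 0.00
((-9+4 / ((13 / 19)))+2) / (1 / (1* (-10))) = 150 / 13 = 11.54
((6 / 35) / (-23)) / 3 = -2 / 805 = -0.00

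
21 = 21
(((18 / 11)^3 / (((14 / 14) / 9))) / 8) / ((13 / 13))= 6561 / 1331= 4.93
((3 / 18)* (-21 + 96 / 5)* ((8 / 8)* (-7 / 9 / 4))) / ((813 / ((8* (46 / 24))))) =161 / 146340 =0.00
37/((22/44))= 74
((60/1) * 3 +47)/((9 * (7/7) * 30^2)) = 227/8100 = 0.03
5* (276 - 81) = 975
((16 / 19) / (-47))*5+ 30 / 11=2.64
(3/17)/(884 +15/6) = 0.00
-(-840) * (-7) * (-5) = 29400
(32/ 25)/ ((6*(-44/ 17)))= -68/ 825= -0.08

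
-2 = -2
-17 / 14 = -1.21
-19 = -19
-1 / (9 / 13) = -13 / 9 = -1.44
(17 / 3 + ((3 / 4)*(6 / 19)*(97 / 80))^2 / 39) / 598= 2043155729 / 215532595200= 0.01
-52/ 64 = -13/ 16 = -0.81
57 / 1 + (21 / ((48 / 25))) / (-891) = 812417 / 14256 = 56.99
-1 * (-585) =585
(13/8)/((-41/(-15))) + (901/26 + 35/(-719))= 107915741/3065816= 35.20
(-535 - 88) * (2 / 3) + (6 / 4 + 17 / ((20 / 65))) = -4303 / 12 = -358.58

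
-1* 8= -8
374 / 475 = 0.79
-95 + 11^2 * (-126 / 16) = -1047.88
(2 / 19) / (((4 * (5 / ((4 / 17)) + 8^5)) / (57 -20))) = 74 / 2491983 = 0.00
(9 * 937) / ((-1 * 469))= -8433 / 469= -17.98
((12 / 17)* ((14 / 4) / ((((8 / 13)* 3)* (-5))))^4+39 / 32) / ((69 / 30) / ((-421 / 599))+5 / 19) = -4215396617549 / 10285360128000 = -0.41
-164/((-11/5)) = 820/11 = 74.55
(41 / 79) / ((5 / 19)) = 779 / 395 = 1.97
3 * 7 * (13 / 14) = 39 / 2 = 19.50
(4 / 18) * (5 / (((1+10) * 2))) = 5 / 99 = 0.05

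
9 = 9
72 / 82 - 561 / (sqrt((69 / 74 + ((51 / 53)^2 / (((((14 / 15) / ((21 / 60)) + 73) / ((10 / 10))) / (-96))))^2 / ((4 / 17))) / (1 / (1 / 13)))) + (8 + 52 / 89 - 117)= -119239241* sqrt(196758714900029178) / 68176962889823 - 392405 / 3649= -883.34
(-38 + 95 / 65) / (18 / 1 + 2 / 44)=-10450 / 5161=-2.02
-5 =-5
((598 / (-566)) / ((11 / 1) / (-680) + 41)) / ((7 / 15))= -0.06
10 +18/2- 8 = 11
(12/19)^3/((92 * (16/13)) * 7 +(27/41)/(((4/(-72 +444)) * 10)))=9210240/29200704097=0.00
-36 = -36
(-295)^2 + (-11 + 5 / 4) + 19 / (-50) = 8701487 / 100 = 87014.87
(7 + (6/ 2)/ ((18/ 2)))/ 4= 11/ 6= 1.83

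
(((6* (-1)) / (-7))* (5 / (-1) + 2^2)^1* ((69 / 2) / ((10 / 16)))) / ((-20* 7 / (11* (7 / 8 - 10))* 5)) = -166221 / 24500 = -6.78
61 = 61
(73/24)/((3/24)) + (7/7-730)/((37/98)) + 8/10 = -1057681/555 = -1905.73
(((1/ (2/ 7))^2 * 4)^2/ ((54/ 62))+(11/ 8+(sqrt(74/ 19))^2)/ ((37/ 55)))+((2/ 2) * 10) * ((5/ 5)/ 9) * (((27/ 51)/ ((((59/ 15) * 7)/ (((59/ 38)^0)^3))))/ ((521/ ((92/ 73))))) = 112096244446017697/ 40547924822664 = 2764.54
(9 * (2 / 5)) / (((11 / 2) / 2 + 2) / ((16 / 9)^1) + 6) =384 / 925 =0.42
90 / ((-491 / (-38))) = 3420 / 491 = 6.97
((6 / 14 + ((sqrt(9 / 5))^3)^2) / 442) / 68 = 2739 / 13149500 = 0.00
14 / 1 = 14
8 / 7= 1.14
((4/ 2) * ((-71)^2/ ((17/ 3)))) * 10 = 302460/ 17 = 17791.76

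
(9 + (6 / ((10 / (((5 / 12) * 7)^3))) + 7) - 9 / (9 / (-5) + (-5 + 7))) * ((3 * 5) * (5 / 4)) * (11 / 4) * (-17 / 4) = 38003075 / 12288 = 3092.70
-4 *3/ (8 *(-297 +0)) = 1/ 198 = 0.01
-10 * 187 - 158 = -2028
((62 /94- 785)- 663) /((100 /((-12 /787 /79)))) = 0.00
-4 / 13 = -0.31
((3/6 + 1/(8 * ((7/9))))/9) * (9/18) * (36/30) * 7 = 37/120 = 0.31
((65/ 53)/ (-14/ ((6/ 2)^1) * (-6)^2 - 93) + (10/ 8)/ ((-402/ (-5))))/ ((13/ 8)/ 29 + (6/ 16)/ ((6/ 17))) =160870/ 16586721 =0.01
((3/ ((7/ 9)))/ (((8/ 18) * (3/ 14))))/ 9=9/ 2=4.50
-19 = -19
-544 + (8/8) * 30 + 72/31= -15862/31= -511.68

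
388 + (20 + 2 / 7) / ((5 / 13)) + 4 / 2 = 15496 / 35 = 442.74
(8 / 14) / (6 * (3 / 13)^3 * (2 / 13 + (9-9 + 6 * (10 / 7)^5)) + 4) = 68574961 / 797286094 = 0.09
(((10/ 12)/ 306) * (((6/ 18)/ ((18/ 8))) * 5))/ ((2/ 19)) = 475/ 24786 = 0.02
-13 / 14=-0.93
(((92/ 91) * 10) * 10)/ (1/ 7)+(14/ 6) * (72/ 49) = 64712/ 91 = 711.12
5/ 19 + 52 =52.26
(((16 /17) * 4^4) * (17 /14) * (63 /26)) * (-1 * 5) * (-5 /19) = 230400 /247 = 932.79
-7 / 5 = -1.40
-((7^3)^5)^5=-2411865032257058775038130904326570702735480588505508642005857943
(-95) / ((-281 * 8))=95 / 2248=0.04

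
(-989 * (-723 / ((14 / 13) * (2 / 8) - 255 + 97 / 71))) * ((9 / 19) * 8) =-2210193648 / 206663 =-10694.68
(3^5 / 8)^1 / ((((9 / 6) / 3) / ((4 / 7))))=243 / 7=34.71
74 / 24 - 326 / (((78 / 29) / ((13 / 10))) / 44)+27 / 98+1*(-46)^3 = -102180263 / 980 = -104265.57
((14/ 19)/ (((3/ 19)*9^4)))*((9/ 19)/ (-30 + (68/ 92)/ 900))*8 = -257600/ 2867078511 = -0.00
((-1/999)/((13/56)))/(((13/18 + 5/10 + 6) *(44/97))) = -1358/1031745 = -0.00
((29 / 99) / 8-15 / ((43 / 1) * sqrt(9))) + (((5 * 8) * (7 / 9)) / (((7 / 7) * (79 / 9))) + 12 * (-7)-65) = -391551823 / 2690424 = -145.54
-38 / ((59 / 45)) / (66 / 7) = -1995 / 649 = -3.07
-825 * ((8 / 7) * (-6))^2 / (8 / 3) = -712800 / 49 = -14546.94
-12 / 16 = -3 / 4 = -0.75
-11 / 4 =-2.75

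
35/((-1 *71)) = -35/71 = -0.49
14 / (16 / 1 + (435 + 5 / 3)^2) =63 / 858122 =0.00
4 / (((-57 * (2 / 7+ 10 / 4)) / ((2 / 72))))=-14 / 20007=-0.00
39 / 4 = 9.75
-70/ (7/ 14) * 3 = -420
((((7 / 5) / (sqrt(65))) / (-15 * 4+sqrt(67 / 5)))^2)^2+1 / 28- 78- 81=-158.96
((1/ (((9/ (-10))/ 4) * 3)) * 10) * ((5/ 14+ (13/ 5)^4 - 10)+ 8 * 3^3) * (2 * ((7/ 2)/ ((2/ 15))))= -8821916/ 45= -196042.58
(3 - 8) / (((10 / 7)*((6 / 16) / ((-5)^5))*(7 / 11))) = 45833.33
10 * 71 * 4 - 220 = 2620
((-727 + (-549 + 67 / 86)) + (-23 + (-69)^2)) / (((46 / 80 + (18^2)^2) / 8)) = 47647840 / 180559709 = 0.26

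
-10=-10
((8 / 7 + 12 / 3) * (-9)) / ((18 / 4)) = -72 / 7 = -10.29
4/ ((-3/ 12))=-16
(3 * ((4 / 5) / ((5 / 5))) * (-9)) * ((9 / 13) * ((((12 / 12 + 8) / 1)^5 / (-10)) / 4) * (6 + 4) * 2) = 28697814 / 65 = 441504.83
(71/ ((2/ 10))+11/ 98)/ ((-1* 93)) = -34801/ 9114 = -3.82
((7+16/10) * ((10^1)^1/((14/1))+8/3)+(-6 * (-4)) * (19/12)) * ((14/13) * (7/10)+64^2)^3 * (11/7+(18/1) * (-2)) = -10683490213364826894849/67283125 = -158784096508074.30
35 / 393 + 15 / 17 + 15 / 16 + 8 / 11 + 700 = 826198973 / 1175856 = 702.64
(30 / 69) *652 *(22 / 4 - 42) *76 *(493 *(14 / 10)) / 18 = -30152870.76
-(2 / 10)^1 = -0.20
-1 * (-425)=425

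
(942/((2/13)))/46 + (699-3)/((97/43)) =1970619/4462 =441.64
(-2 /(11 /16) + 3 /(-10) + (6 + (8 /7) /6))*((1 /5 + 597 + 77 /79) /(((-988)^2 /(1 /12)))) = 1627253473 /10688191113600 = 0.00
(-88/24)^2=121/9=13.44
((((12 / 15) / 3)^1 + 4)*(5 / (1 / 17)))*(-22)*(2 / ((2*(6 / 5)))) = -59840 / 9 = -6648.89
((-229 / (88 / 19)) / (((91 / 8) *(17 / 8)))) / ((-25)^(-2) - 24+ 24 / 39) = 21755000 / 248692983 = 0.09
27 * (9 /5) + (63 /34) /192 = 528873 /10880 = 48.61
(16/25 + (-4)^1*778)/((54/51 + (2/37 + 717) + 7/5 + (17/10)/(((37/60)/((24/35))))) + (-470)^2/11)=-156971353/1049544190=-0.15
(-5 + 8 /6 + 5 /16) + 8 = 223 /48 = 4.65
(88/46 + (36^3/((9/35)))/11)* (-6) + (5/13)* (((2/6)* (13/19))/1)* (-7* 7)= -1427434553/14421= -98983.05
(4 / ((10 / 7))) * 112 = 1568 / 5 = 313.60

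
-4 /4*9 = -9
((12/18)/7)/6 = 0.02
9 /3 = 3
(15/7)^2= 225/49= 4.59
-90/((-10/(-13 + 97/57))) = -101.68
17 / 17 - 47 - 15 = -61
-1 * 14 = -14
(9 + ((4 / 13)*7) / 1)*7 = 1015 / 13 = 78.08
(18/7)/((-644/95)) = -855/2254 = -0.38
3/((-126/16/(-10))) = 80/21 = 3.81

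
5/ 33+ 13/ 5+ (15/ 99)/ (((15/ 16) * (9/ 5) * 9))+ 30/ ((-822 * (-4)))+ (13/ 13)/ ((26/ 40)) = 4.31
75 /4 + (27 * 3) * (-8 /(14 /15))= -18915 /28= -675.54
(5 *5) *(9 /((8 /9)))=2025 /8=253.12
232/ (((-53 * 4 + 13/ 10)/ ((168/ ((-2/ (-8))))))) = -739.93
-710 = -710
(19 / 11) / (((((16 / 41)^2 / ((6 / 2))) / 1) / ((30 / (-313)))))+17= 6054713 / 440704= 13.74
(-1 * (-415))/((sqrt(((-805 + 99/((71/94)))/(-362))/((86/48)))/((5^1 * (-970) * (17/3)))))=-17108375 * sqrt(79323067371)/430641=-11189047.97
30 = 30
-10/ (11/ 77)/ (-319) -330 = -105200/ 319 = -329.78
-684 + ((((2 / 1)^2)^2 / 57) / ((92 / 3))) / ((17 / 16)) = -5081372 / 7429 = -683.99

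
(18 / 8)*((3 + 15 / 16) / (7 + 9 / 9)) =567 / 512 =1.11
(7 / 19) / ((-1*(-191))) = 7 / 3629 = 0.00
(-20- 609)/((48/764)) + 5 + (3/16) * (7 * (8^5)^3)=554153860279025/12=46179488356585.42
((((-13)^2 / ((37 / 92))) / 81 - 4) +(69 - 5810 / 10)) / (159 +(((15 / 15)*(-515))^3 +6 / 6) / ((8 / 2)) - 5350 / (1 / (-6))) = 3061808 / 204488064243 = 0.00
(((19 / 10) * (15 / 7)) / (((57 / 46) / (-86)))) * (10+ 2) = -23736 / 7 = -3390.86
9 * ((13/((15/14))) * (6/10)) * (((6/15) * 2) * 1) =6552/125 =52.42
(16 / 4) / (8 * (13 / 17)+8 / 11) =0.58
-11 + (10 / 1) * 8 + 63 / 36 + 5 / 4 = 72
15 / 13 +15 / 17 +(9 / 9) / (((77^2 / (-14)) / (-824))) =745358 / 187187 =3.98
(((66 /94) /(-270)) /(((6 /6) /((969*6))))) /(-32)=3553 /7520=0.47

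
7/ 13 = 0.54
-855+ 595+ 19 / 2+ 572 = 643 / 2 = 321.50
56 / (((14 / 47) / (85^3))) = 115455500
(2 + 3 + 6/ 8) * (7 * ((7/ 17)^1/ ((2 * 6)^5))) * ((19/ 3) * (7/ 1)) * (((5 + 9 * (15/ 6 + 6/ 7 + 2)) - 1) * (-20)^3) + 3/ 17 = -1956332939/ 1586304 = -1233.26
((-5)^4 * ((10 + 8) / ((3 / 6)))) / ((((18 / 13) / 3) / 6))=292500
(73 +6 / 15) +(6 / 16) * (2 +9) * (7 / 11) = 3041 / 40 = 76.02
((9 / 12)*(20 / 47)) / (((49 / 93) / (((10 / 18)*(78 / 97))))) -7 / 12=-838337 / 2680692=-0.31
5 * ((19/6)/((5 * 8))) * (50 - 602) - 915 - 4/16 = -1133.75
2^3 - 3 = 5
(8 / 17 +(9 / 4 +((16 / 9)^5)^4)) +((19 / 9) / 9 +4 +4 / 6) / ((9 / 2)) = 99441.14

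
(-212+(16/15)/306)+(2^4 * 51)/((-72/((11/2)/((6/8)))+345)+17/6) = -10730442868/51199155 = -209.58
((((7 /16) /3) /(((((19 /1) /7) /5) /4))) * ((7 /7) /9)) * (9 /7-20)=-4585 /2052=-2.23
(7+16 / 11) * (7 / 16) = 651 / 176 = 3.70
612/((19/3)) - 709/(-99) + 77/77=197116/1881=104.79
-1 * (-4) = 4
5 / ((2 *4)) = 5 / 8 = 0.62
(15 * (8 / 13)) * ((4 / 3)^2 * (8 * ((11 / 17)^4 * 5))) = 374809600 / 3257319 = 115.07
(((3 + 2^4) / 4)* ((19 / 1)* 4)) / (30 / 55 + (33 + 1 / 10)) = 39710 / 3701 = 10.73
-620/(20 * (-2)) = 31/2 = 15.50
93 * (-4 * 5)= -1860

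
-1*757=-757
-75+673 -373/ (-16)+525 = 18341/ 16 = 1146.31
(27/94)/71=27/6674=0.00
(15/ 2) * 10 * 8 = 600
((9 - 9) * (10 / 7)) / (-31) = 0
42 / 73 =0.58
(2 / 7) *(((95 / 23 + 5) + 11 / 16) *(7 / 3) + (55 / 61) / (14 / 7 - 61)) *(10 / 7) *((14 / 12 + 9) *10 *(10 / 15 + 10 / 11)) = 29562516425 / 19748421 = 1496.96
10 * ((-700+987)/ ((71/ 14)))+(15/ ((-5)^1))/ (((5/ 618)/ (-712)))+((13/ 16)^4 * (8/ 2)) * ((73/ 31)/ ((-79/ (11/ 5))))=753731275671167/ 2848833536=264575.40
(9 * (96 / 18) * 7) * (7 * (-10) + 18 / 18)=-23184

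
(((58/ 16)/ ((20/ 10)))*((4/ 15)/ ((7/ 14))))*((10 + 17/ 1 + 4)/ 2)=899/ 60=14.98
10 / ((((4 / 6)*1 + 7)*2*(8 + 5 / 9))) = 135 / 1771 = 0.08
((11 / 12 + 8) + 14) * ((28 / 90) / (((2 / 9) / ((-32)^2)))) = 98560 / 3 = 32853.33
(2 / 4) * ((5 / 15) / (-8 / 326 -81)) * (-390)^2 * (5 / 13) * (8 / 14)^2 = -25428000 / 647143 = -39.29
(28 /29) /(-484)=-7 /3509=-0.00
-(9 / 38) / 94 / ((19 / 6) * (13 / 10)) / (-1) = 135 / 220571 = 0.00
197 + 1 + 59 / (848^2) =142382651 / 719104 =198.00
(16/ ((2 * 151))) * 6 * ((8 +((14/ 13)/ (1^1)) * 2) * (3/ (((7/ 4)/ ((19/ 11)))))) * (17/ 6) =372096/ 13741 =27.08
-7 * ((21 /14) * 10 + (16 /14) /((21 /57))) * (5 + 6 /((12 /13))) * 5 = -102005 /14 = -7286.07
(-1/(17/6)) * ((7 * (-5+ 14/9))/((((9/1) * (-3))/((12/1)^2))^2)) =111104/459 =242.06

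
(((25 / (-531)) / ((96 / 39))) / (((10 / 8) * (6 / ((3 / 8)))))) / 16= -65 / 1087488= -0.00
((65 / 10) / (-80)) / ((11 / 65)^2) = -10985 / 3872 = -2.84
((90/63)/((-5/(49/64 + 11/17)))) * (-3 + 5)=-1537/1904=-0.81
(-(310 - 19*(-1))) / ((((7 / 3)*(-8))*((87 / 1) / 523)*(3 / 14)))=172067 / 348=494.45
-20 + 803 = 783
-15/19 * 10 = -150/19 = -7.89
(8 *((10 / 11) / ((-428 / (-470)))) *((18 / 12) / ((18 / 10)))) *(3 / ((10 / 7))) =16450 / 1177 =13.98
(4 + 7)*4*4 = 176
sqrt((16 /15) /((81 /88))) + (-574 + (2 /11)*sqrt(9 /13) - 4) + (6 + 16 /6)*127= 6*sqrt(13) /143 + 8*sqrt(330) /135 + 1568 /3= 523.89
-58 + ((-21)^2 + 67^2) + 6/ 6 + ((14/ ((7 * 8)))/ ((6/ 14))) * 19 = 4884.08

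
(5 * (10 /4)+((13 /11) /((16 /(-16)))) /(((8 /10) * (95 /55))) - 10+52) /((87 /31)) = 42129 /2204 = 19.11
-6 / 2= -3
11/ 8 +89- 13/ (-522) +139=478987/ 2088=229.40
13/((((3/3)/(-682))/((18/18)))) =-8866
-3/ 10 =-0.30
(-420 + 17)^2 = 162409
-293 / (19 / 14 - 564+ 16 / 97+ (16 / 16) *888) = -397894 / 442059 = -0.90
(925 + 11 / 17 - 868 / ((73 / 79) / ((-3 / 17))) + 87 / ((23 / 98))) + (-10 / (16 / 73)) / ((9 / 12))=239979673 / 171258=1401.28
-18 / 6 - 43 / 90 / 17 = -4633 / 1530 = -3.03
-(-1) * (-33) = -33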